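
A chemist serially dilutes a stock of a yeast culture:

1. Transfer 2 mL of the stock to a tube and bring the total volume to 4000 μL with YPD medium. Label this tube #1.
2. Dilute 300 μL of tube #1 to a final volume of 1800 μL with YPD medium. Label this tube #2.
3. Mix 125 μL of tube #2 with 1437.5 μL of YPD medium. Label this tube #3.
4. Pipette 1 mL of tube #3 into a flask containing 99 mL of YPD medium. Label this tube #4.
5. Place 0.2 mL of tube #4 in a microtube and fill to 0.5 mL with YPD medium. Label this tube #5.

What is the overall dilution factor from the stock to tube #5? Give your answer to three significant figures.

3.75 × 10^4

Step 1: 2 mL brought to 4000 μL → factor 4/2 = 2
Step 2: 300 μL brought to 1800 μL → factor 1800/300 = 6
Step 3: 125 μL + 1437.5 μL = 1562.5 μL total → factor 1562.5/125 = 12.5
Step 4: 1 mL + 99 mL = 100 mL total → factor 100/1 = 100
Step 5: 0.2 mL brought to 0.5 mL → factor 0.5/0.2 = 2.5
Overall dilution factor = 2 × 6 × 12.5 × 100 × 2.5 = 37500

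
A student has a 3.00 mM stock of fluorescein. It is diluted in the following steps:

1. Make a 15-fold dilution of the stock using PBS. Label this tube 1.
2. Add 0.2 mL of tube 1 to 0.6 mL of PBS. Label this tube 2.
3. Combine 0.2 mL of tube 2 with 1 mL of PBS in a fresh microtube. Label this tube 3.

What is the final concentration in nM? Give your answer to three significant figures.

Step 1: 15-fold → factor 15
Step 2: 0.2 mL + 0.6 mL = 0.8 mL total → factor 0.8/0.2 = 4
Step 3: 0.2 mL + 1 mL = 1.2 mL total → factor 1.2/0.2 = 6
Overall dilution factor = 15 × 4 × 6 = 360
Final = 3.00 mM / 360 = 0.008333 mM = 8.33 × 10^3 nM

8.33 × 10^3 nM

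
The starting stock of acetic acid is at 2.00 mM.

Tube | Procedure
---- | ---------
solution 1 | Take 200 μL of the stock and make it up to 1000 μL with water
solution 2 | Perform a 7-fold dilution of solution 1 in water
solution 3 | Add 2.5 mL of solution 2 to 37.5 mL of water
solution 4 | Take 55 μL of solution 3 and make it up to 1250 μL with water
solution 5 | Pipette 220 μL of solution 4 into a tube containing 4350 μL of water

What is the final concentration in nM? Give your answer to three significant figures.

Step 1: 200 μL brought to 1000 μL → factor 1000/200 = 5
Step 2: 7-fold → factor 7
Step 3: 2.5 mL + 37.5 mL = 40 mL total → factor 40/2.5 = 16
Step 4: 55 μL brought to 1250 μL → factor 1250/55 = 22.727
Step 5: 220 μL + 4350 μL = 4570 μL total → factor 4570/220 = 20.773
Overall dilution factor = 5 × 7 × 16 × 22.727 × 20.773 = 2.6438 × 10^5
Final = 2.00 mM / 2.6438 × 10^5 = 7.565 × 10^-6 mM = 7.56 nM

7.56 nM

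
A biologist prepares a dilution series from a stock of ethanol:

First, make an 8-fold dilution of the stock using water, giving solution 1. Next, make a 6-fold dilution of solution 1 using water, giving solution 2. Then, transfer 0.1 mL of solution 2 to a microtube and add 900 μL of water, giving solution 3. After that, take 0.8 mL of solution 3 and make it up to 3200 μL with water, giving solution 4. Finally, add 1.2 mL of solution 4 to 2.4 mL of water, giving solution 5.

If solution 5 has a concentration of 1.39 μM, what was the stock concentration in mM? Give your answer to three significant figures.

Step 1: 8-fold → factor 8
Step 2: 6-fold → factor 6
Step 3: 0.1 mL + 900 μL = 1 mL total → factor 1/0.1 = 10
Step 4: 0.8 mL brought to 3200 μL → factor 3.2/0.8 = 4
Step 5: 1.2 mL + 2.4 mL = 3.6 mL total → factor 3.6/1.2 = 3
Overall dilution factor = 8 × 6 × 10 × 4 × 3 = 5760
Stock = 1.39 μM × 5760 = 8006 μM = 8.01 mM

8.01 mM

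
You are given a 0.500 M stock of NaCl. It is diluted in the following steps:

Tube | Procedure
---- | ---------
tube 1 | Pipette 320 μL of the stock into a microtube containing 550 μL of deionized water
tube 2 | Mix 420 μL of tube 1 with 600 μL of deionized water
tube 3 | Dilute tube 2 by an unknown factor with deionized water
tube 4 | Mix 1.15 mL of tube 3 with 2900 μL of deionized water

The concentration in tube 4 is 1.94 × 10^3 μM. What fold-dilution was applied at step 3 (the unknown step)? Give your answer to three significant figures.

Step 1: 320 μL + 550 μL = 870 μL total → factor 870/320 = 2.7188
Step 2: 420 μL + 600 μL = 1020 μL total → factor 1020/420 = 2.4286
Step 3: unknown factor x
Step 4: 1.15 mL + 2900 μL = 4.05 mL total → factor 4.05/1.15 = 3.5217
Product of known-step factors = 23.253
Overall factor = 0.500 M / (1.94 × 10^3 μM) = 257.73
x = 257.73 / 23.253 = 11.1

11.1-fold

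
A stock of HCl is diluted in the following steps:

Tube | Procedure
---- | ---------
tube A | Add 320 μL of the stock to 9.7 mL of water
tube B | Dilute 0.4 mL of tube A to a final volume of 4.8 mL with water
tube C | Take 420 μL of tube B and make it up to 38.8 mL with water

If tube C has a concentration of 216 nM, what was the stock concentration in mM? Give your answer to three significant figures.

Step 1: 320 μL + 9.7 mL = 10020 μL total → factor 10020/320 = 31.312
Step 2: 0.4 mL brought to 4.8 mL → factor 4.8/0.4 = 12
Step 3: 420 μL brought to 38.8 mL → factor 38800/420 = 92.381
Overall dilution factor = 31.312 × 12 × 92.381 = 34712
Stock = 216 nM × 34712 = 7.498 × 10^6 nM = 7.50 mM

7.50 mM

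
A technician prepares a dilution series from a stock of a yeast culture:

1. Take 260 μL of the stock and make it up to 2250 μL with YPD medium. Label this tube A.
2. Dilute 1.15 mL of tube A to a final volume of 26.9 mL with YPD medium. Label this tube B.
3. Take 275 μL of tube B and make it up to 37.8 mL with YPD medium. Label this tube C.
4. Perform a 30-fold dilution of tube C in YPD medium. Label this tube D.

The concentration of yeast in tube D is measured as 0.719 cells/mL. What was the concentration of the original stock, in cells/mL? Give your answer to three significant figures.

6.00 × 10^5 cells/mL

Step 1: 260 μL brought to 2250 μL → factor 2250/260 = 8.6538
Step 2: 1.15 mL brought to 26.9 mL → factor 26.9/1.15 = 23.391
Step 3: 275 μL brought to 37.8 mL → factor 37800/275 = 137.45
Step 4: 30-fold → factor 30
Overall dilution factor = 8.6538 × 23.391 × 137.45 × 30 = 8.3473 × 10^5
Stock = 0.719 cells/mL × 8.3473 × 10^5 = 6.00 × 10^5 cells/mL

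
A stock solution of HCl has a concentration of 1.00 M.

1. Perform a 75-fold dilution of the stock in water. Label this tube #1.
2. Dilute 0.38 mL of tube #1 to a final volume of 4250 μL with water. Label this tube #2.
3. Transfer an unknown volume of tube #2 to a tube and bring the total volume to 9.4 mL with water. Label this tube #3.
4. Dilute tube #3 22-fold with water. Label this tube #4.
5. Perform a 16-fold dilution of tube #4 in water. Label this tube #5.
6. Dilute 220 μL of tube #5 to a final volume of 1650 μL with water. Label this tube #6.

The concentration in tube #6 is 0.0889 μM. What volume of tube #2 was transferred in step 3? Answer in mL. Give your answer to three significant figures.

Step 1: 75-fold → factor 75
Step 2: 0.38 mL brought to 4250 μL → factor 4.25/0.38 = 11.184
Step 3: v brought to 9.4 mL → factor = 9.4 mL/v
Step 4: 22-fold → factor 22
Step 5: 16-fold → factor 16
Step 6: 220 μL brought to 1650 μL → factor 1650/220 = 7.5
Product of known-step factors = 2.2145 × 10^6
Overall factor = 1.00 M / (0.0889 μM) = 1.1249 × 10^7
Step-3 factor = 1.1249 × 10^7 / 2.2145 × 10^6 = 5.0796
v = 9.4 mL / 5.0796 = 1.85 mL

1.85 mL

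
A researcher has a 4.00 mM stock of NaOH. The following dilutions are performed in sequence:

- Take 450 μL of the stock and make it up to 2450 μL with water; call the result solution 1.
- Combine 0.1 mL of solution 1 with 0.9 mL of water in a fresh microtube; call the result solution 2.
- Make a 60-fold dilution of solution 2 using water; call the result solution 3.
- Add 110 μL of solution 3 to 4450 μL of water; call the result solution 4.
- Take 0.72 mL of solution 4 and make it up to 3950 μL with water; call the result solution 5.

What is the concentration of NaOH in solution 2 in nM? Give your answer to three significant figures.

7.35 × 10^4 nM

Step 1: 450 μL brought to 2450 μL → factor 2450/450 = 5.4444
Step 2: 0.1 mL + 0.9 mL = 1 mL total → factor 1/0.1 = 10
Dilution factor through solution 2 = 5.4444 × 10 = 54.444
[solution 2] = 4.00 mM / 54.444 = 0.07347 mM = 7.35 × 10^4 nM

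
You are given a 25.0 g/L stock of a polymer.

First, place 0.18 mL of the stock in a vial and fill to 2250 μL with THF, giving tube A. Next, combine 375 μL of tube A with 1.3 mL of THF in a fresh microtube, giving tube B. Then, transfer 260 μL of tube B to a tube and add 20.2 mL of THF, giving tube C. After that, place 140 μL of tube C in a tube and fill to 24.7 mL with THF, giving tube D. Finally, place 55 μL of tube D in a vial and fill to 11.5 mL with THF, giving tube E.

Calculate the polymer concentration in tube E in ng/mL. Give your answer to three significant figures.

Step 1: 0.18 mL brought to 2250 μL → factor 2.25/0.18 = 12.5
Step 2: 375 μL + 1.3 mL = 1675 μL total → factor 1675/375 = 4.4667
Step 3: 260 μL + 20.2 mL = 20460 μL total → factor 20460/260 = 78.692
Step 4: 140 μL brought to 24.7 mL → factor 24700/140 = 176.43
Step 5: 55 μL brought to 11.5 mL → factor 11500/55 = 209.09
Dilution factor through tube E = 12.5 × 4.4667 × 78.692 × 176.43 × 209.09 = 1.6208 × 10^8
[tube E] = 25.0 g/L / 1.6208 × 10^8 = 1.542 × 10^-7 g/L = 0.154 ng/mL

0.154 ng/mL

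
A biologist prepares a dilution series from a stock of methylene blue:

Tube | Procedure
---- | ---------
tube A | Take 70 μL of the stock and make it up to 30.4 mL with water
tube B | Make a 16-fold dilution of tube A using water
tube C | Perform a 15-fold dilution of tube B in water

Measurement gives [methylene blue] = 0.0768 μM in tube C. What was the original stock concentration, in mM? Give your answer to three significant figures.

8.00 mM

Step 1: 70 μL brought to 30.4 mL → factor 30400/70 = 434.29
Step 2: 16-fold → factor 16
Step 3: 15-fold → factor 15
Overall dilution factor = 434.29 × 16 × 15 = 1.0423 × 10^5
Stock = 0.0768 μM × 1.0423 × 10^5 = 8005 μM = 8.00 mM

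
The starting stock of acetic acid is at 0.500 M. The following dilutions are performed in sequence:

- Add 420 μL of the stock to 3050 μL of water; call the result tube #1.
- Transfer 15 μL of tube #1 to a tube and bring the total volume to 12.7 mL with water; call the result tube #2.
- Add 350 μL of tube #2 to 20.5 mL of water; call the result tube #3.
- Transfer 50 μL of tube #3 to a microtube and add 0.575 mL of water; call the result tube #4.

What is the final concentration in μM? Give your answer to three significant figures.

Step 1: 420 μL + 3050 μL = 3470 μL total → factor 3470/420 = 8.2619
Step 2: 15 μL brought to 12.7 mL → factor 12700/15 = 846.67
Step 3: 350 μL + 20.5 mL = 20850 μL total → factor 20850/350 = 59.571
Step 4: 50 μL + 0.575 mL = 625 μL total → factor 625/50 = 12.5
Overall dilution factor = 8.2619 × 846.67 × 59.571 × 12.5 = 5.2088 × 10^6
Final = 0.500 M / 5.2088 × 10^6 = 9.599 × 10^-8 M = 0.0960 μM

0.0960 μM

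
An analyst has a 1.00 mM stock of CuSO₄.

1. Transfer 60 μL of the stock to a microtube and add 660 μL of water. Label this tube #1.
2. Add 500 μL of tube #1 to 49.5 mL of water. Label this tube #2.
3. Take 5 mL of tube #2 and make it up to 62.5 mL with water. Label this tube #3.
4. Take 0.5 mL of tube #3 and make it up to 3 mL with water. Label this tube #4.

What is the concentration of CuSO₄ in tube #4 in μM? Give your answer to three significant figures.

Step 1: 60 μL + 660 μL = 720 μL total → factor 720/60 = 12
Step 2: 500 μL + 49.5 mL = 50000 μL total → factor 50000/500 = 100
Step 3: 5 mL brought to 62.5 mL → factor 62.5/5 = 12.5
Step 4: 0.5 mL brought to 3 mL → factor 3/0.5 = 6
Overall dilution factor = 12 × 100 × 12.5 × 6 = 90000
Final = 1.00 mM / 90000 = 1.111 × 10^-5 mM = 0.0111 μM

0.0111 μM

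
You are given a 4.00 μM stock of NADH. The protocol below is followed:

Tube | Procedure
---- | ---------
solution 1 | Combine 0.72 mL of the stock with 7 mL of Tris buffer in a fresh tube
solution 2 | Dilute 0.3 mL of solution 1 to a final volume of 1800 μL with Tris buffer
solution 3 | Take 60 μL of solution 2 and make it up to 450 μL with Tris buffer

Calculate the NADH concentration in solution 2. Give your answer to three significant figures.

0.0622 μM

Step 1: 0.72 mL + 7 mL = 7.72 mL total → factor 7.72/0.72 = 10.722
Step 2: 0.3 mL brought to 1800 μL → factor 1.8/0.3 = 6
Dilution factor through solution 2 = 10.722 × 6 = 64.333
[solution 2] = 4.00 μM / 64.333 = 0.0622 μM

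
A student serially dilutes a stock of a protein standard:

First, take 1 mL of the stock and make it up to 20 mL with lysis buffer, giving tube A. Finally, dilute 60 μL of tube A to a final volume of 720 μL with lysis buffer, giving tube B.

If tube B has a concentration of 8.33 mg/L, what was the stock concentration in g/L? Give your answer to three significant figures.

2.00 g/L

Step 1: 1 mL brought to 20 mL → factor 20/1 = 20
Step 2: 60 μL brought to 720 μL → factor 720/60 = 12
Overall dilution factor = 20 × 12 = 240
Stock = 8.33 mg/L × 240 = 1999 mg/L = 2.00 g/L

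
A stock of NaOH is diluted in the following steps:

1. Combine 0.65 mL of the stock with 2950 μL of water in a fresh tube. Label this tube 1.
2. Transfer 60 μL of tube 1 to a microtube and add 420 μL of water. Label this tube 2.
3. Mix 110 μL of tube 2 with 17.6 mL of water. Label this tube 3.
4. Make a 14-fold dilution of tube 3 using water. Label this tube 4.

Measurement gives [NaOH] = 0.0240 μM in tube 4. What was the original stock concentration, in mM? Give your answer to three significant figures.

Step 1: 0.65 mL + 2950 μL = 3.6 mL total → factor 3.6/0.65 = 5.5385
Step 2: 60 μL + 420 μL = 480 μL total → factor 480/60 = 8
Step 3: 110 μL + 17.6 mL = 17710 μL total → factor 17710/110 = 161
Step 4: 14-fold → factor 14
Overall dilution factor = 5.5385 × 8 × 161 × 14 = 99870
Stock = 0.0240 μM × 99870 = 2397 μM = 2.40 mM

2.40 mM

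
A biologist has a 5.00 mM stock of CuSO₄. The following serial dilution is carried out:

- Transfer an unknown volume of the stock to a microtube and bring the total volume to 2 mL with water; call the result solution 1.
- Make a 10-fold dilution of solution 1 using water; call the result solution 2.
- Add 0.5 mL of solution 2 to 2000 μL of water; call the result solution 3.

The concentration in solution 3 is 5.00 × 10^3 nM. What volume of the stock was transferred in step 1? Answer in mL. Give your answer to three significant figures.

Step 1: v brought to 2 mL → factor = 2 mL/v
Step 2: 10-fold → factor 10
Step 3: 0.5 mL + 2000 μL = 2.5 mL total → factor 2.5/0.5 = 5
Product of known-step factors = 50
Overall factor = 5.00 mM / (5.00 × 10^3 nM) = 1000
Step-1 factor = 1000 / 50 = 20
v = 2 mL / 20 = 0.100 mL

0.100 mL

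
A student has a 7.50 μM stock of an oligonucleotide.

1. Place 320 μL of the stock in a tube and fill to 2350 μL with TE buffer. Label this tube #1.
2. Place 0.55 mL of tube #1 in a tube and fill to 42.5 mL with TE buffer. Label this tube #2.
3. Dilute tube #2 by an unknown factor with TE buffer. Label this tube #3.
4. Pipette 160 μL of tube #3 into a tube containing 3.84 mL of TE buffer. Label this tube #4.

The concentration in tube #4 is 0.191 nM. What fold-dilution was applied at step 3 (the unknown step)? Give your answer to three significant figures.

Step 1: 320 μL brought to 2350 μL → factor 2350/320 = 7.3438
Step 2: 0.55 mL brought to 42.5 mL → factor 42.5/0.55 = 77.273
Step 3: unknown factor x
Step 4: 160 μL + 3.84 mL = 4000 μL total → factor 4000/160 = 25
Product of known-step factors = 14187
Overall factor = 7.50 μM / (0.191 nM) = 39267
x = 39267 / 14187 = 2.77

2.77-fold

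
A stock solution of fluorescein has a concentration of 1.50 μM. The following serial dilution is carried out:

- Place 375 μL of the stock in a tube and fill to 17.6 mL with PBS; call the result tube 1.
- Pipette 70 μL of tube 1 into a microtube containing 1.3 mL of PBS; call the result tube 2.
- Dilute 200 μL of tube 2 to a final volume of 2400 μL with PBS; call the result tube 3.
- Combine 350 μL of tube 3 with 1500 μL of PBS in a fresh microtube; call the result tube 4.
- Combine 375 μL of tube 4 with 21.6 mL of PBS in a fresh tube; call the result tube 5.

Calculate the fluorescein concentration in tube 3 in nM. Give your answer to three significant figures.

Step 1: 375 μL brought to 17.6 mL → factor 17600/375 = 46.933
Step 2: 70 μL + 1.3 mL = 1370 μL total → factor 1370/70 = 19.571
Step 3: 200 μL brought to 2400 μL → factor 2400/200 = 12
Dilution factor through tube 3 = 46.933 × 19.571 × 12 = 11023
[tube 3] = 1.50 μM / 11023 = 0.0001361 μM = 0.136 nM

0.136 nM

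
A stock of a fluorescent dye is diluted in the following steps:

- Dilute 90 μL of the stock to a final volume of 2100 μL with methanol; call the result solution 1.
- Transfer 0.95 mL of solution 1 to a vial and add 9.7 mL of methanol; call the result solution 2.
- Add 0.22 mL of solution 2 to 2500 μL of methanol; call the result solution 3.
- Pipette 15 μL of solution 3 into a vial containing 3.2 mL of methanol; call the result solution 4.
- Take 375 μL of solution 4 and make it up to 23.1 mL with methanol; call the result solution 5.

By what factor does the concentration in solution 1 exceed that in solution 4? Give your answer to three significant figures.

Step 1: 90 μL brought to 2100 μL → factor 2100/90 = 23.333
Step 2: 0.95 mL + 9.7 mL = 10.65 mL total → factor 10.65/0.95 = 11.211
Step 3: 0.22 mL + 2500 μL = 2.72 mL total → factor 2.72/0.22 = 12.364
Step 4: 15 μL + 3.2 mL = 3215 μL total → factor 3215/15 = 214.33
Dilution factor to solution 1 = 23.333; to solution 4 = 6.9317 × 10^5
[solution 1]/[solution 4] = (factor to solution 4)/(factor to solution 1) = 6.9317 × 10^5/23.333 = 2.97 × 10^4

2.97 × 10^4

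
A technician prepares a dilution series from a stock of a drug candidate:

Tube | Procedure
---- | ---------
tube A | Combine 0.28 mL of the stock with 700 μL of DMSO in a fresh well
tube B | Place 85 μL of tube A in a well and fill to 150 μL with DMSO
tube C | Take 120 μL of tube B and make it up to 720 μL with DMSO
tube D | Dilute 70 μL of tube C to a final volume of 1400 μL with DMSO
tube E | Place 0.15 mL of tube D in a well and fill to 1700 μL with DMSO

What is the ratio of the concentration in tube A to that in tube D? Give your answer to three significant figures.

212

Step 1: 0.28 mL + 700 μL = 0.98 mL total → factor 0.98/0.28 = 3.5
Step 2: 85 μL brought to 150 μL → factor 150/85 = 1.7647
Step 3: 120 μL brought to 720 μL → factor 720/120 = 6
Step 4: 70 μL brought to 1400 μL → factor 1400/70 = 20
Dilution factor to tube A = 3.5; to tube D = 741.18
[tube A]/[tube D] = (factor to tube D)/(factor to tube A) = 741.18/3.5 = 212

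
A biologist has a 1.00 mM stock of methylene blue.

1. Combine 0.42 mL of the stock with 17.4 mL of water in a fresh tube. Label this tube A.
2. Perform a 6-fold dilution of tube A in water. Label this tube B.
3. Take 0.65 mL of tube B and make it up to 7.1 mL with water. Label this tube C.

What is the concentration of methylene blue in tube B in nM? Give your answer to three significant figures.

3.93 × 10^3 nM

Step 1: 0.42 mL + 17.4 mL = 17.82 mL total → factor 17.82/0.42 = 42.429
Step 2: 6-fold → factor 6
Dilution factor through tube B = 42.429 × 6 = 254.57
[tube B] = 1.00 mM / 254.57 = 0.003928 mM = 3.93 × 10^3 nM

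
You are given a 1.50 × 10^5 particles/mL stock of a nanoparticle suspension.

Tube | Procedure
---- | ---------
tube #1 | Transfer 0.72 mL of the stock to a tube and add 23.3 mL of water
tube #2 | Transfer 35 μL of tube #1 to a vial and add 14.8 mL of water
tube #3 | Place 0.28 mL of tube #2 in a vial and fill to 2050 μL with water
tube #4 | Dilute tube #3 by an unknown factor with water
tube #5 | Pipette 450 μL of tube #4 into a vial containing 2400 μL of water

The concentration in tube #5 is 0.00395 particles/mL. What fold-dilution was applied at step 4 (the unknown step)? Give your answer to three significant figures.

Step 1: 0.72 mL + 23.3 mL = 24.02 mL total → factor 24.02/0.72 = 33.361
Step 2: 35 μL + 14.8 mL = 14835 μL total → factor 14835/35 = 423.86
Step 3: 0.28 mL brought to 2050 μL → factor 2.05/0.28 = 7.3214
Step 4: unknown factor x
Step 5: 450 μL + 2400 μL = 2850 μL total → factor 2850/450 = 6.3333
Product of known-step factors = 6.5567 × 10^5
Overall factor = 1.50 × 10^5 particles/mL / (0.00395 particles/mL) = 3.7975 × 10^7
x = 3.7975 × 10^7 / 6.5567 × 10^5 = 57.9

57.9-fold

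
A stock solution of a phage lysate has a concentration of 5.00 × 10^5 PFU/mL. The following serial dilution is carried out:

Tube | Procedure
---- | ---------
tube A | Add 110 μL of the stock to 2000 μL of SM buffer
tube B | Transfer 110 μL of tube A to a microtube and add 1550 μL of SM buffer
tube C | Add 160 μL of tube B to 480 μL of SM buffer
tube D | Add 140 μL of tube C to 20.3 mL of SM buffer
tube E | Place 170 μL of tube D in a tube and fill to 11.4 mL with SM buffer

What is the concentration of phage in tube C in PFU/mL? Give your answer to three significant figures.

432 PFU/mL

Step 1: 110 μL + 2000 μL = 2110 μL total → factor 2110/110 = 19.182
Step 2: 110 μL + 1550 μL = 1660 μL total → factor 1660/110 = 15.091
Step 3: 160 μL + 480 μL = 640 μL total → factor 640/160 = 4
Dilution factor through tube C = 19.182 × 15.091 × 4 = 1157.9
[tube C] = 5.00 × 10^5 PFU/mL / 1157.9 = 432 PFU/mL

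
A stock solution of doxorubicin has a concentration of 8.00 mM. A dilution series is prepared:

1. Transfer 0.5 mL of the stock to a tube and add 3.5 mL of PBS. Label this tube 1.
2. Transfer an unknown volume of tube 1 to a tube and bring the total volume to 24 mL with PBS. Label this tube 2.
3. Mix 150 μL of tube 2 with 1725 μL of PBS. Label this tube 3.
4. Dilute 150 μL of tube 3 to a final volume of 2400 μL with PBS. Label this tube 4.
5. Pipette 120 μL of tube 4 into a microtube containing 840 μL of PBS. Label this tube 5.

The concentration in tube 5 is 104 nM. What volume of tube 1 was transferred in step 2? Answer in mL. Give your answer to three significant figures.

Step 1: 0.5 mL + 3.5 mL = 4 mL total → factor 4/0.5 = 8
Step 2: v brought to 24 mL → factor = 24 mL/v
Step 3: 150 μL + 1725 μL = 1875 μL total → factor 1875/150 = 12.5
Step 4: 150 μL brought to 2400 μL → factor 2400/150 = 16
Step 5: 120 μL + 840 μL = 960 μL total → factor 960/120 = 8
Product of known-step factors = 12800
Overall factor = 8.00 mM / (104 nM) = 76923
Step-2 factor = 76923 / 12800 = 6.0096
v = 24 mL / 6.0096 = 3.99 mL

3.99 mL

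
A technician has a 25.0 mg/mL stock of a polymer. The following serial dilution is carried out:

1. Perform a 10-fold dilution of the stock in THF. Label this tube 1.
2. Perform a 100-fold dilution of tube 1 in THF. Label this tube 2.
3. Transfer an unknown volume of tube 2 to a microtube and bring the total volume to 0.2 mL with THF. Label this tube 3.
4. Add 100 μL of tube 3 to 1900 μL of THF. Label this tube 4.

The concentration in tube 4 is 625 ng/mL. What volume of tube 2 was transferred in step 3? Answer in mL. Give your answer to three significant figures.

Step 1: 10-fold → factor 10
Step 2: 100-fold → factor 100
Step 3: v brought to 0.2 mL → factor = 0.2 mL/v
Step 4: 100 μL + 1900 μL = 2000 μL total → factor 2000/100 = 20
Product of known-step factors = 20000
Overall factor = 25.0 mg/mL / (625 ng/mL) = 40000
Step-3 factor = 40000 / 20000 = 2
v = 0.2 mL / 2 = 0.100 mL

0.100 mL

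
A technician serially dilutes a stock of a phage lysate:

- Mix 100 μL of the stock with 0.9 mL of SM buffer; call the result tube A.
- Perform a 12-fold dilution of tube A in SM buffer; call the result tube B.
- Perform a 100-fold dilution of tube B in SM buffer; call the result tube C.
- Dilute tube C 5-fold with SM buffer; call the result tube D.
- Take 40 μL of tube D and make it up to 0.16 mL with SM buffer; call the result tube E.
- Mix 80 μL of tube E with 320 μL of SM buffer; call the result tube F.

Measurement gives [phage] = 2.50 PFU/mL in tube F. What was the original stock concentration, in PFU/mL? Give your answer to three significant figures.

3.00 × 10^6 PFU/mL

Step 1: 100 μL + 0.9 mL = 1000 μL total → factor 1000/100 = 10
Step 2: 12-fold → factor 12
Step 3: 100-fold → factor 100
Step 4: 5-fold → factor 5
Step 5: 40 μL brought to 0.16 mL → factor 160/40 = 4
Step 6: 80 μL + 320 μL = 400 μL total → factor 400/80 = 5
Overall dilution factor = 10 × 12 × 100 × 5 × 4 × 5 = 1.2 × 10^6
Stock = 2.50 PFU/mL × 1.2 × 10^6 = 3.00 × 10^6 PFU/mL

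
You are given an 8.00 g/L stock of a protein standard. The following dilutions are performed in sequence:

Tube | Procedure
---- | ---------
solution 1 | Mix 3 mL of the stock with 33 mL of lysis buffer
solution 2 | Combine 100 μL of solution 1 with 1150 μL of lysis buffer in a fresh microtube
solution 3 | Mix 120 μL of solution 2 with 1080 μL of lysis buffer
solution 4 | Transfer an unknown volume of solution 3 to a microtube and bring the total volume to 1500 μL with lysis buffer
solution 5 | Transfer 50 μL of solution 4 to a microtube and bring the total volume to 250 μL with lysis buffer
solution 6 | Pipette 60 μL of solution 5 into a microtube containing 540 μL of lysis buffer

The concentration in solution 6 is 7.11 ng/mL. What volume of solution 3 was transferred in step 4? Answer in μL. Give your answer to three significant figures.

Step 1: 3 mL + 33 mL = 36 mL total → factor 36/3 = 12
Step 2: 100 μL + 1150 μL = 1250 μL total → factor 1250/100 = 12.5
Step 3: 120 μL + 1080 μL = 1200 μL total → factor 1200/120 = 10
Step 4: v brought to 1500 μL → factor = 1500 μL/v
Step 5: 50 μL brought to 250 μL → factor 250/50 = 5
Step 6: 60 μL + 540 μL = 600 μL total → factor 600/60 = 10
Product of known-step factors = 75000
Overall factor = 8.00 g/L / (7.11 ng/mL) = 1.1252 × 10^6
Step-4 factor = 1.1252 × 10^6 / 75000 = 15.002
v = 1500 μL / 15.002 = 100 μL

100 μL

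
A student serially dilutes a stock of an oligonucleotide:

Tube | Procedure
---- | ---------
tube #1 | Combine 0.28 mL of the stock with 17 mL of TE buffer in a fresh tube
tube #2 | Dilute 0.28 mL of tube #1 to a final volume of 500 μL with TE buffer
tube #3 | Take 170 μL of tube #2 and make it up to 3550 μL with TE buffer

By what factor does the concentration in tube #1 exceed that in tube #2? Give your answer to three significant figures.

Step 1: 0.28 mL + 17 mL = 17.28 mL total → factor 17.28/0.28 = 61.714
Step 2: 0.28 mL brought to 500 μL → factor 0.5/0.28 = 1.7857
Dilution factor to tube #1 = 61.714; to tube #2 = 110.2
[tube #1]/[tube #2] = (factor to tube #2)/(factor to tube #1) = 110.2/61.714 = 1.79

1.79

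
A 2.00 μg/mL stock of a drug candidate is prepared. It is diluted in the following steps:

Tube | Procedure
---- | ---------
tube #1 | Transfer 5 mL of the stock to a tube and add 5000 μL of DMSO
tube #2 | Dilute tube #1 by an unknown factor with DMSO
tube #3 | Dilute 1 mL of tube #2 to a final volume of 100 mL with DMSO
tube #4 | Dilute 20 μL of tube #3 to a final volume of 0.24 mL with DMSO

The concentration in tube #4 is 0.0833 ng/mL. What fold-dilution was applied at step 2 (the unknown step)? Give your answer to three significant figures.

10.0-fold

Step 1: 5 mL + 5000 μL = 10 mL total → factor 10/5 = 2
Step 2: unknown factor x
Step 3: 1 mL brought to 100 mL → factor 100/1 = 100
Step 4: 20 μL brought to 0.24 mL → factor 240/20 = 12
Product of known-step factors = 2400
Overall factor = 2.00 μg/mL / (0.0833 ng/mL) = 24010
x = 24010 / 2400 = 10.0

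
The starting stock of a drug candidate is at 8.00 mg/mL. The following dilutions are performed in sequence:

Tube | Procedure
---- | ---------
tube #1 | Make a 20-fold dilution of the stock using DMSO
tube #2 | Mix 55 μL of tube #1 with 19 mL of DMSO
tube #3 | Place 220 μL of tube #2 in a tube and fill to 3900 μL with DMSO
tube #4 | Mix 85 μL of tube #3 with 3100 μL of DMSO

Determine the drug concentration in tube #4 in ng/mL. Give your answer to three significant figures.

Step 1: 20-fold → factor 20
Step 2: 55 μL + 19 mL = 19055 μL total → factor 19055/55 = 346.45
Step 3: 220 μL brought to 3900 μL → factor 3900/220 = 17.727
Step 4: 85 μL + 3100 μL = 3185 μL total → factor 3185/85 = 37.471
Overall dilution factor = 20 × 346.45 × 17.727 × 37.471 = 4.6027 × 10^6
Final = 8.00 mg/mL / 4.6027 × 10^6 = 1.738 × 10^-6 mg/mL = 1.74 ng/mL

1.74 ng/mL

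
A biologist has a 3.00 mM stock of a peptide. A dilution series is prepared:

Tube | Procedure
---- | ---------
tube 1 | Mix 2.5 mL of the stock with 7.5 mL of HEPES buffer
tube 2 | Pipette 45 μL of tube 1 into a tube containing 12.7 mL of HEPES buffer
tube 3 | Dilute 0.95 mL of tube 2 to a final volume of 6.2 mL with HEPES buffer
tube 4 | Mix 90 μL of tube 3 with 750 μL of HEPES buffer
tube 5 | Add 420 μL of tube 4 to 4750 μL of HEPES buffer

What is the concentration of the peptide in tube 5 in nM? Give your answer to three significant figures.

3.53 nM

Step 1: 2.5 mL + 7.5 mL = 10 mL total → factor 10/2.5 = 4
Step 2: 45 μL + 12.7 mL = 12745 μL total → factor 12745/45 = 283.22
Step 3: 0.95 mL brought to 6.2 mL → factor 6.2/0.95 = 6.5263
Step 4: 90 μL + 750 μL = 840 μL total → factor 840/90 = 9.3333
Step 5: 420 μL + 4750 μL = 5170 μL total → factor 5170/420 = 12.31
Overall dilution factor = 4 × 283.22 × 6.5263 × 9.3333 × 12.31 = 8.4944 × 10^5
Final = 3.00 mM / 8.4944 × 10^5 = 3.532 × 10^-6 mM = 3.53 nM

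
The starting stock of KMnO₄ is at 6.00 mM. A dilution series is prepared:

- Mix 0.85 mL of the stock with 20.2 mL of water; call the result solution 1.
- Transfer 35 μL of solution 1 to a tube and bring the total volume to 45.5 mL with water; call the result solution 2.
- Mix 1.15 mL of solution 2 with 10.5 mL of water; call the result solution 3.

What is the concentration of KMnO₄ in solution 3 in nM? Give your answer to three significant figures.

Step 1: 0.85 mL + 20.2 mL = 21.05 mL total → factor 21.05/0.85 = 24.765
Step 2: 35 μL brought to 45.5 mL → factor 45500/35 = 1300
Step 3: 1.15 mL + 10.5 mL = 11.65 mL total → factor 11.65/1.15 = 10.13
Overall dilution factor = 24.765 × 1300 × 10.13 = 3.2614 × 10^5
Final = 6.00 mM / 3.2614 × 10^5 = 1.840 × 10^-5 mM = 18.4 nM

18.4 nM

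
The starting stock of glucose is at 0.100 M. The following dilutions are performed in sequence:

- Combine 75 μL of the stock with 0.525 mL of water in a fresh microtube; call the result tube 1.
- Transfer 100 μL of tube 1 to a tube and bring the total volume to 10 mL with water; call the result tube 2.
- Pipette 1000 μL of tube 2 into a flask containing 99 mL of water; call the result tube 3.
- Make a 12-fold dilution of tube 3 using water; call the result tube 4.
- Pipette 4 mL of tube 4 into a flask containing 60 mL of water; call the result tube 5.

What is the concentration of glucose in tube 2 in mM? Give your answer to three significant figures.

0.125 mM

Step 1: 75 μL + 0.525 mL = 600 μL total → factor 600/75 = 8
Step 2: 100 μL brought to 10 mL → factor 10000/100 = 100
Dilution factor through tube 2 = 8 × 100 = 800
[tube 2] = 0.100 M / 800 = 0.0001250 M = 0.125 mM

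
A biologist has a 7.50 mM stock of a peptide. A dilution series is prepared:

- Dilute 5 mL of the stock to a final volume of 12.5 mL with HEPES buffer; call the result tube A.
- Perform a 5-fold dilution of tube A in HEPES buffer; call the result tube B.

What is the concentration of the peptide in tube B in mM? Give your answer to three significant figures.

Step 1: 5 mL brought to 12.5 mL → factor 12.5/5 = 2.5
Step 2: 5-fold → factor 5
Overall dilution factor = 2.5 × 5 = 12.5
Final = 7.50 mM / 12.5 = 0.600 mM

0.600 mM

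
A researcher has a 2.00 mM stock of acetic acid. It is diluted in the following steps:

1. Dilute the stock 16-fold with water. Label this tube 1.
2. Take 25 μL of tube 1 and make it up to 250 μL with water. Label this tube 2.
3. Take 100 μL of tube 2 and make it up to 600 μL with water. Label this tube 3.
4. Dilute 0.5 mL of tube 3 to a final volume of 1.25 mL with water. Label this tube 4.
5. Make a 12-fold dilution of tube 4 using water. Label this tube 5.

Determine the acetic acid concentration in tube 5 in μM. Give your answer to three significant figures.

Step 1: 16-fold → factor 16
Step 2: 25 μL brought to 250 μL → factor 250/25 = 10
Step 3: 100 μL brought to 600 μL → factor 600/100 = 6
Step 4: 0.5 mL brought to 1.25 mL → factor 1.25/0.5 = 2.5
Step 5: 12-fold → factor 12
Overall dilution factor = 16 × 10 × 6 × 2.5 × 12 = 28800
Final = 2.00 mM / 28800 = 6.944 × 10^-5 mM = 0.0694 μM

0.0694 μM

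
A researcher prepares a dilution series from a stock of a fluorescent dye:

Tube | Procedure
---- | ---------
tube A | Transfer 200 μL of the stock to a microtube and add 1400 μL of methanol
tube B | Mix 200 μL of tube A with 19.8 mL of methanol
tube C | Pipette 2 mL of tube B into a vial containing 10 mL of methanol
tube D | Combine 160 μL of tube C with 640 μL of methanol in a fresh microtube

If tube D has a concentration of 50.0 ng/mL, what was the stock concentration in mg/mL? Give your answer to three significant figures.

1.20 mg/mL

Step 1: 200 μL + 1400 μL = 1600 μL total → factor 1600/200 = 8
Step 2: 200 μL + 19.8 mL = 20000 μL total → factor 20000/200 = 100
Step 3: 2 mL + 10 mL = 12 mL total → factor 12/2 = 6
Step 4: 160 μL + 640 μL = 800 μL total → factor 800/160 = 5
Overall dilution factor = 8 × 100 × 6 × 5 = 24000
Stock = 50.0 ng/mL × 24000 = 1.200 × 10^6 ng/mL = 1.20 mg/mL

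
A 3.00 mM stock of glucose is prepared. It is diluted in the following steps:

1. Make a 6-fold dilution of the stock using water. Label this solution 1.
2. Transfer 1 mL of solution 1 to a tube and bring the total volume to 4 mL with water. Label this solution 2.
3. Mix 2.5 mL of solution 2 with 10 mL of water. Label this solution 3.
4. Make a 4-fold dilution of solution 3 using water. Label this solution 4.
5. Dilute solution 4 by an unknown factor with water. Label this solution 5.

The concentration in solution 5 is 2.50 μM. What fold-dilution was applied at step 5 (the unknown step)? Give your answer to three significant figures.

2.50-fold

Step 1: 6-fold → factor 6
Step 2: 1 mL brought to 4 mL → factor 4/1 = 4
Step 3: 2.5 mL + 10 mL = 12.5 mL total → factor 12.5/2.5 = 5
Step 4: 4-fold → factor 4
Step 5: unknown factor x
Product of known-step factors = 480
Overall factor = 3.00 mM / (2.50 μM) = 1200
x = 1200 / 480 = 2.50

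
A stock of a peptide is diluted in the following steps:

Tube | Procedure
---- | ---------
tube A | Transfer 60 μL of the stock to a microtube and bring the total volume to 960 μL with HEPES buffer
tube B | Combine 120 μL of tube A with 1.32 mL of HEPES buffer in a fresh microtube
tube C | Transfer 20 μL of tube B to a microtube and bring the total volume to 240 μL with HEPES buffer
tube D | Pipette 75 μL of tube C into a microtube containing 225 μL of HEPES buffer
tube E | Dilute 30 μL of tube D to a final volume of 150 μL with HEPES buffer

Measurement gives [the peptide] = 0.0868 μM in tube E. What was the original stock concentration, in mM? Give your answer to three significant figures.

4.00 mM

Step 1: 60 μL brought to 960 μL → factor 960/60 = 16
Step 2: 120 μL + 1.32 mL = 1440 μL total → factor 1440/120 = 12
Step 3: 20 μL brought to 240 μL → factor 240/20 = 12
Step 4: 75 μL + 225 μL = 300 μL total → factor 300/75 = 4
Step 5: 30 μL brought to 150 μL → factor 150/30 = 5
Overall dilution factor = 16 × 12 × 12 × 4 × 5 = 46080
Stock = 0.0868 μM × 46080 = 4000 μM = 4.00 mM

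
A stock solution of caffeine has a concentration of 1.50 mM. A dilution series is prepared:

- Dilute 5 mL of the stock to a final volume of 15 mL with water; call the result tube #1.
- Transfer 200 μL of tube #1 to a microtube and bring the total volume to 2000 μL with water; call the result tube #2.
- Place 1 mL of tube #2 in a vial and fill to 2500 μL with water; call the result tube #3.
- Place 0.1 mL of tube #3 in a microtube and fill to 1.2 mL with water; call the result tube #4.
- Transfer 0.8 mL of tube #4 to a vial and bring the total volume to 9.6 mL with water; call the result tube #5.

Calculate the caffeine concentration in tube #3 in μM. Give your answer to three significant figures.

20.0 μM

Step 1: 5 mL brought to 15 mL → factor 15/5 = 3
Step 2: 200 μL brought to 2000 μL → factor 2000/200 = 10
Step 3: 1 mL brought to 2500 μL → factor 2.5/1 = 2.5
Dilution factor through tube #3 = 3 × 10 × 2.5 = 75
[tube #3] = 1.50 mM / 75 = 0.02000 mM = 20.0 μM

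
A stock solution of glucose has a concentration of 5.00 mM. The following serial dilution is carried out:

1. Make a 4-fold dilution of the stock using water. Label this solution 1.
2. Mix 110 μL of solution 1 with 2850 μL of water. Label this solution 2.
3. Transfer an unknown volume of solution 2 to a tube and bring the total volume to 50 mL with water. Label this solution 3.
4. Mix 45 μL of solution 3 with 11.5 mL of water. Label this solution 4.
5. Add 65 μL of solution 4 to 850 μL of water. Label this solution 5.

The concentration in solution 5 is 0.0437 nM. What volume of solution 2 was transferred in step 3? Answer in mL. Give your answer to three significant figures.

0.170 mL

Step 1: 4-fold → factor 4
Step 2: 110 μL + 2850 μL = 2960 μL total → factor 2960/110 = 26.909
Step 3: v brought to 50 mL → factor = 50 mL/v
Step 4: 45 μL + 11.5 mL = 11545 μL total → factor 11545/45 = 256.56
Step 5: 65 μL + 850 μL = 915 μL total → factor 915/65 = 14.077
Product of known-step factors = 3.8873 × 10^5
Overall factor = 5.00 mM / (0.0437 nM) = 1.1442 × 10^8
Step-3 factor = 1.1442 × 10^8 / 3.8873 × 10^5 = 294.33
v = 50 mL / 294.33 = 0.170 mL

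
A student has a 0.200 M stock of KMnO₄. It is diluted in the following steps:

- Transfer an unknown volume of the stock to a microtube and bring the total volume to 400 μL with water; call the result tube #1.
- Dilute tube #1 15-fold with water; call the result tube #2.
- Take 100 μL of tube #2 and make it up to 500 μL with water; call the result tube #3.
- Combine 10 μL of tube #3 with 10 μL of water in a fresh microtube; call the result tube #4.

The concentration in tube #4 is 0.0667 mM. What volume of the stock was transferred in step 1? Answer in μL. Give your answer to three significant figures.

Step 1: v brought to 400 μL → factor = 400 μL/v
Step 2: 15-fold → factor 15
Step 3: 100 μL brought to 500 μL → factor 500/100 = 5
Step 4: 10 μL + 10 μL = 20 μL total → factor 20/10 = 2
Product of known-step factors = 150
Overall factor = 0.200 M / (0.0667 mM) = 2998.5
Step-1 factor = 2998.5 / 150 = 19.99
v = 400 μL / 19.99 = 20.0 μL

20.0 μL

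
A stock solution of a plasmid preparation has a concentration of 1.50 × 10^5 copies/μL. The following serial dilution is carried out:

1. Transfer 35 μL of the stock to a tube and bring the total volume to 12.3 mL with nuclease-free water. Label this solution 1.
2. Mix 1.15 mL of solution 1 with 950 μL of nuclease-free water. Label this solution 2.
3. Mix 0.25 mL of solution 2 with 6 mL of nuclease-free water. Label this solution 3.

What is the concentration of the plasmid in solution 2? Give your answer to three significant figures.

Step 1: 35 μL brought to 12.3 mL → factor 12300/35 = 351.43
Step 2: 1.15 mL + 950 μL = 2.1 mL total → factor 2.1/1.15 = 1.8261
Dilution factor through solution 2 = 351.43 × 1.8261 = 641.74
[solution 2] = 1.50 × 10^5 copies/μL / 641.74 = 234 copies/μL

234 copies/μL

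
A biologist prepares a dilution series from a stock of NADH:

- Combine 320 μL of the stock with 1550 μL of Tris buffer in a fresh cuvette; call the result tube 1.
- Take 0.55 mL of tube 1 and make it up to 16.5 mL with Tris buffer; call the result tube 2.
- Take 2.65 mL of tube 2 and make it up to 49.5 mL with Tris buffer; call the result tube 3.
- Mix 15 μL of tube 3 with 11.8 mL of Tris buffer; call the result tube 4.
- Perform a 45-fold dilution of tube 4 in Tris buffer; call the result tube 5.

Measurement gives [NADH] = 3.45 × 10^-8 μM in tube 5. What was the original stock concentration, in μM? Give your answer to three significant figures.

Step 1: 320 μL + 1550 μL = 1870 μL total → factor 1870/320 = 5.8438
Step 2: 0.55 mL brought to 16.5 mL → factor 16.5/0.55 = 30
Step 3: 2.65 mL brought to 49.5 mL → factor 49.5/2.65 = 18.679
Step 4: 15 μL + 11.8 mL = 11815 μL total → factor 11815/15 = 787.67
Step 5: 45-fold → factor 45
Overall dilution factor = 5.8438 × 30 × 18.679 × 787.67 × 45 = 1.1607 × 10^8
Stock = 3.45 × 10^-8 μM × 1.1607 × 10^8 = 4.00 μM

4.00 μM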